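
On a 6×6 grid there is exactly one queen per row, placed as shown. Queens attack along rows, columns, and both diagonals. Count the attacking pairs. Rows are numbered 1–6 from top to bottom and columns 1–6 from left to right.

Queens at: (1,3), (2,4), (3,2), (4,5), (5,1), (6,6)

2

Same diagonal: (1,3)–(2,4) (|1−2| = |3−4| = 1); (2,4)–(5,1) (|2−5| = |4−1| = 3).
Total attacking pairs: 2.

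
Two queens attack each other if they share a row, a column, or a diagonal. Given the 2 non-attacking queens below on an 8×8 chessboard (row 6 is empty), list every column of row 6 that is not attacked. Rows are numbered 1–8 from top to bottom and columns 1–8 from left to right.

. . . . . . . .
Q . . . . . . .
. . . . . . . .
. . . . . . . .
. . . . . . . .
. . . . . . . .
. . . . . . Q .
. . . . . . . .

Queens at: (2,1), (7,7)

(2,1) attacks row 6 at column 1 and diagonals 5.
(7,7) attacks row 6 at column 7 and diagonals 6, 8.
Attacked columns: {1, 5, 6, 7, 8}. Safe: {2, 3, 4}.

columns 2, 3, 4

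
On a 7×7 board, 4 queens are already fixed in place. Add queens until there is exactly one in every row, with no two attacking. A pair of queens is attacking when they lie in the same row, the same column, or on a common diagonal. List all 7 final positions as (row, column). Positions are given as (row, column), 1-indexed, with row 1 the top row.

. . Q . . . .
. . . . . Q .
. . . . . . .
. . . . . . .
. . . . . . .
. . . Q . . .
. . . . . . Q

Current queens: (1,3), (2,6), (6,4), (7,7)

(1,3) (2,6) (3,2) (4,5) (5,1) (6,4) (7,7)

Row 3: attacked by (1,3)→{1,3,5}; (2,6)→{5,6,7}; (6,4)→{1,4,7}; (7,7)→{3,7}. Safe: 2. Place at column 2.
Row 4: attacked by (1,3)→{3,6}; (2,6)→{4,6}; (3,2)→{1,2,3}; (6,4)→{2,4,6}; (7,7)→{4,7}. Safe: 5. Place at column 5.
Row 5: attacked by (1,3)→{3,7}; (2,6)→{3,6}; (3,2)→{2,4}; (4,5)→{4,5,6}; (6,4)→{3,4,5}; (7,7)→{5,7}. Safe: 1. Place at column 1.
Columns [3, 6, 2, 5, 1, 4, 7], r−c [-2, -4, 1, -1, 4, 2, 0], r+c [4, 8, 5, 9, 6, 10, 14] are all distinct, so no two queens attack.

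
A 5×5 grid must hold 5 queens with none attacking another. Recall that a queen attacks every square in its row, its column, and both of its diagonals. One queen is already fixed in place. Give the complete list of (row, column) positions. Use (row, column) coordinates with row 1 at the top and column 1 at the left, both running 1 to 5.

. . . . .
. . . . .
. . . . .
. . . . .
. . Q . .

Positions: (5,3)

Row 1: attacked by (5,3)→{3}. Safe: 1, 2, 4, 5. Place at column 1.
Row 2: attacked by (1,1)→{1,2}; (5,3)→{3}. Safe: 4, 5. Place at column 4.
Row 3: attacked by (1,1)→{1,3}; (2,4)→{3,4,5}; (5,3)→{1,3,5}. Safe: 2. Place at column 2.
Row 4: attacked by (1,1)→{1,4}; (2,4)→{2,4}; (3,2)→{1,2,3}; (5,3)→{2,3,4}. Safe: 5. Place at column 5.
Columns [1, 4, 2, 5, 3], r−c [0, -2, 1, -1, 2], r+c [2, 6, 5, 9, 8] are all distinct, so no two queens attack.

(1,1) (2,4) (3,2) (4,5) (5,3)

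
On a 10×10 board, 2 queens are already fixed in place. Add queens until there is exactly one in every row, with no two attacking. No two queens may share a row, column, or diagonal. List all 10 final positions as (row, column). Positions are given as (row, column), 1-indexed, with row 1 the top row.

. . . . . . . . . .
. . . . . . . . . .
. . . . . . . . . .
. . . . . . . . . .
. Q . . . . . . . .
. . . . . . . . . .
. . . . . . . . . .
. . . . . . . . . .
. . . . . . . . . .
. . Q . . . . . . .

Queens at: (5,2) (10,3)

(1,10) (2,6) (3,1) (4,5) (5,2) (6,9) (7,7) (8,4) (9,8) (10,3)

Row 1: attacked by (5,2)→{2,6}; (10,3)→{3}. Safe: 1, 4, 5, 7, 8, 9, 10. Place at column 10.
Row 2: attacked by (1,10)→{9,10}; (5,2)→{2,5}; (10,3)→{3}. Safe: 1, 4, 6, 7, 8. Place at column 6.
Row 3: attacked by (1,10)→{8,10}; (2,6)→{5,6,7}; (5,2)→{2,4}; (10,3)→{3,10}. Safe: 1, 9. Place at column 1.
Row 4: attacked by (1,10)→{7,10}; (2,6)→{4,6,8}; (3,1)→{1,2}; (5,2)→{1,2,3}; (10,3)→{3,9}. Safe: 5. Place at column 5.
Row 6: attacked by (1,10)→{5,10}; (2,6)→{2,6,10}; (3,1)→{1,4}; (4,5)→{3,5,7}; (5,2)→{1,2,3}; (10,3)→{3,7}. Safe: 8, 9. Place at column 9.
Row 7: attacked by (1,10)→{4,10}; (2,6)→{1,6}; (3,1)→{1,5}; (4,5)→{2,5,8}; (5,2)→{2,4}; (6,9)→{8,9,10}; (10,3)→{3,6}. Safe: 7. Place at column 7.
Row 8: attacked by (1,10)→{3,10}; (2,6)→{6}; (3,1)→{1,6}; (4,5)→{1,5,9}; (5,2)→{2,5}; (6,9)→{7,9}; (7,7)→{6,7,8}; (10,3)→{1,3,5}. Safe: 4. Place at column 4.
Row 9: attacked by (1,10)→{2,10}; (2,6)→{6}; (3,1)→{1,7}; (4,5)→{5,10}; (5,2)→{2,6}; (6,9)→{6,9}; (7,7)→{5,7,9}; (8,4)→{3,4,5}; (10,3)→{2,3,4}. Safe: 8. Place at column 8.
Columns [10, 6, 1, 5, 2, 9, 7, 4, 8, 3], r−c [-9, -4, 2, -1, 3, -3, 0, 4, 1, 7], r+c [11, 8, 4, 9, 7, 15, 14, 12, 17, 13] are all distinct, so no two queens attack.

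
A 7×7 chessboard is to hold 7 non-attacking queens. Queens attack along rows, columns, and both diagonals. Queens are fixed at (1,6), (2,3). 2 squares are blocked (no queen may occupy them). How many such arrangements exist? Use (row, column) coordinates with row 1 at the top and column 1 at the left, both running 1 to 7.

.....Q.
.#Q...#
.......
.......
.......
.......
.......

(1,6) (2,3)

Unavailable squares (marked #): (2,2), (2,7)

Branch on row 3: col 1 → 1; col 5 → 1; col 7 → 1.
Sum: 1 + 1 + 1 = 3.

3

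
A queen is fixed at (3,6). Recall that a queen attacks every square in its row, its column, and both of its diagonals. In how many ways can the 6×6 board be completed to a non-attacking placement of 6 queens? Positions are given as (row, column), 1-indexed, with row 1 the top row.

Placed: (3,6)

1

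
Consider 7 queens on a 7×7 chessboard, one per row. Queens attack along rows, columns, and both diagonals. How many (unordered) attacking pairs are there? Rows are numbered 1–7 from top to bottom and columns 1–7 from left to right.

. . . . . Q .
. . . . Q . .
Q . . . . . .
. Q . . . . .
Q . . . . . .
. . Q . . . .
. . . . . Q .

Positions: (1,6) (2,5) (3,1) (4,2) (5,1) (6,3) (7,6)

Same column: (1,6)–(7,6) (column 6); (3,1)–(5,1) (column 1).
Same diagonal: (1,6)–(2,5) (|1−2| = |6−5| = 1); (3,1)–(4,2) (|3−4| = |1−2| = 1); (4,2)–(5,1) (|4−5| = |2−1| = 1).
Total attacking pairs: 5.

5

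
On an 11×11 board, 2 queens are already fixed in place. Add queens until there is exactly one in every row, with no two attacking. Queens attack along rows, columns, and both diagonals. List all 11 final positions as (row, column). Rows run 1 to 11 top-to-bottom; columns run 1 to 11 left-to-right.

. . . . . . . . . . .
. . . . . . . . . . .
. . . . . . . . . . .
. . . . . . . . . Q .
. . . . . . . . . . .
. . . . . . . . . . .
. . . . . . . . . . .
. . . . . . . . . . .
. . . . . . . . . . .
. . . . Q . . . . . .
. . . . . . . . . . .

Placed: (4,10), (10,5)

(1,4) (2,11) (3,1) (4,10) (5,6) (6,3) (7,9) (8,2) (9,8) (10,5) (11,7)

Row 1: attacked by (4,10)→{7,10}; (10,5)→{5}. Safe: 1, 2, 3, 4, 6, 8, 9, 11. Place at column 4.
Row 2: attacked by (1,4)→{3,4,5}; (4,10)→{8,10}; (10,5)→{5}. Safe: 1, 2, 6, 7, 9, 11. Place at column 11.
Row 3: attacked by (1,4)→{2,4,6}; (2,11)→{10,11}; (4,10)→{9,10,11}; (10,5)→{5}. Safe: 1, 3, 7, 8. Place at column 1.
Row 5: attacked by (1,4)→{4,8}; (2,11)→{8,11}; (3,1)→{1,3}; (4,10)→{9,10,11}; (10,5)→{5,10}. Safe: 2, 6, 7. Place at column 6.
Row 6: attacked by (1,4)→{4,9}; (2,11)→{7,11}; (3,1)→{1,4}; (4,10)→{8,10}; (5,6)→{5,6,7}; (10,5)→{1,5,9}. Safe: 2, 3. Place at column 3.
Row 7: attacked by (1,4)→{4,10}; (2,11)→{6,11}; (3,1)→{1,5}; (4,10)→{7,10}; (5,6)→{4,6,8}; (6,3)→{2,3,4}; (10,5)→{2,5,8}. Safe: 9. Place at column 9.
Row 8: attacked by (1,4)→{4,11}; (2,11)→{5,11}; (3,1)→{1,6}; (4,10)→{6,10}; (5,6)→{3,6,9}; (6,3)→{1,3,5}; (7,9)→{8,9,10}; (10,5)→{3,5,7}. Safe: 2. Place at column 2.
Row 9: attacked by (1,4)→{4}; (2,11)→{4,11}; (3,1)→{1,7}; (4,10)→{5,10}; (5,6)→{2,6,10}; (6,3)→{3,6}; (7,9)→{7,9,11}; (8,2)→{1,2,3}; (10,5)→{4,5,6}. Safe: 8. Place at column 8.
Row 11: attacked by (1,4)→{4}; (2,11)→{2,11}; (3,1)→{1,9}; (4,10)→{3,10}; (5,6)→{6}; (6,3)→{3,8}; (7,9)→{5,9}; (8,2)→{2,5}; (9,8)→{6,8,10}; (10,5)→{4,5,6}. Safe: 7. Place at column 7.
Columns [4, 11, 1, 10, 6, 3, 9, 2, 8, 5, 7], r−c [-3, -9, 2, -6, -1, 3, -2, 6, 1, 5, 4], r+c [5, 13, 4, 14, 11, 9, 16, 10, 17, 15, 18] are all distinct, so no two queens attack.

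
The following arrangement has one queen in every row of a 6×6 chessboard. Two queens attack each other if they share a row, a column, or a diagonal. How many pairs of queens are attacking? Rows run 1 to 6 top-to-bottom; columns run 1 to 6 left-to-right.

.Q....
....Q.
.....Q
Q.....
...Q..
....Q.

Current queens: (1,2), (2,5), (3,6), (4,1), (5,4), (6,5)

4

Same column: (2,5)–(6,5) (column 5).
Same diagonal: (2,5)–(3,6) (|2−3| = |5−6| = 1); (3,6)–(5,4) (|3−5| = |6−4| = 2); (5,4)–(6,5) (|5−6| = |4−5| = 1).
Total attacking pairs: 4.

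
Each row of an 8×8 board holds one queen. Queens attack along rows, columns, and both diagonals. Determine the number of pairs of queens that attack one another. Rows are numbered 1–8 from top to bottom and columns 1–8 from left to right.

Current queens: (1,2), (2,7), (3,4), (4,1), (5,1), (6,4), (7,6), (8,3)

Same column: (3,4)–(6,4) (column 4); (4,1)–(5,1) (column 1).
Same diagonal: (1,2)–(3,4) (|1−3| = |2−4| = 2).
Total attacking pairs: 3.

3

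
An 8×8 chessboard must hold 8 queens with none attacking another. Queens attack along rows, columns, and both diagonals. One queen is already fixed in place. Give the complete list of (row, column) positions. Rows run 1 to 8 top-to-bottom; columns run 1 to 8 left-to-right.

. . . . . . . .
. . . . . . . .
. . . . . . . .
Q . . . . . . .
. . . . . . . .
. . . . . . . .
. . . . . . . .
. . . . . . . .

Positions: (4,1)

(1,2) (2,8) (3,6) (4,1) (5,3) (6,5) (7,7) (8,4)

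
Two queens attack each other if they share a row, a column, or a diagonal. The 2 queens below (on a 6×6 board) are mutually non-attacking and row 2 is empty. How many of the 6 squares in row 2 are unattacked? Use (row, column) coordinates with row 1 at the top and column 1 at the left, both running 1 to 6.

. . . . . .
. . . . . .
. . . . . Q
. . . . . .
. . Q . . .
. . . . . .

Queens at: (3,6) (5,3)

3

(3,6) attacks row 2 at column 6 and diagonals 5.
(5,3) attacks row 2 at column 3 and diagonals 6.
Attacked columns: {3, 5, 6}. Safe: {1, 2, 4}.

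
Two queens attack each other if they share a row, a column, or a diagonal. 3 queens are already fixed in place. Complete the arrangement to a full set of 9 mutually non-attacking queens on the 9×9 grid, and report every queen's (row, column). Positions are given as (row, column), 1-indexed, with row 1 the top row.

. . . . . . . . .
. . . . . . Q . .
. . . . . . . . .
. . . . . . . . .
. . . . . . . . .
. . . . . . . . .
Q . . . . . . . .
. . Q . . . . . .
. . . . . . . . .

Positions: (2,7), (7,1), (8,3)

(1,9) (2,7) (3,4) (4,2) (5,8) (6,6) (7,1) (8,3) (9,5)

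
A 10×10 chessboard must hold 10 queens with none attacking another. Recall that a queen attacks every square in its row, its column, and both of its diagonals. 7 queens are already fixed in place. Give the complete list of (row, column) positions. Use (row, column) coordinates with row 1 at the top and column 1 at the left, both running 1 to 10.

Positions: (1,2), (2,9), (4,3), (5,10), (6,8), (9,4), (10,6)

Row 3: attacked by (1,2)→{2,4}; (2,9)→{8,9,10}; (4,3)→{2,3,4}; (5,10)→{8,10}; (6,8)→{5,8}; (9,4)→{4,10}; (10,6)→{6}. Safe: 1, 7. Place at column 7.
Row 7: attacked by (1,2)→{2,8}; (2,9)→{4,9}; (3,7)→{3,7}; (4,3)→{3,6}; (5,10)→{8,10}; (6,8)→{7,8,9}; (9,4)→{2,4,6}; (10,6)→{3,6,9}. Safe: 1, 5. Place at column 5.
Row 8: attacked by (1,2)→{2,9}; (2,9)→{3,9}; (3,7)→{2,7}; (4,3)→{3,7}; (5,10)→{7,10}; (6,8)→{6,8,10}; (7,5)→{4,5,6}; (9,4)→{3,4,5}; (10,6)→{4,6,8}. Safe: 1. Place at column 1.
Columns [2, 9, 7, 3, 10, 8, 5, 1, 4, 6], r−c [-1, -7, -4, 1, -5, -2, 2, 7, 5, 4], r+c [3, 11, 10, 7, 15, 14, 12, 9, 13, 16] are all distinct, so no two queens attack.

(1,2) (2,9) (3,7) (4,3) (5,10) (6,8) (7,5) (8,1) (9,4) (10,6)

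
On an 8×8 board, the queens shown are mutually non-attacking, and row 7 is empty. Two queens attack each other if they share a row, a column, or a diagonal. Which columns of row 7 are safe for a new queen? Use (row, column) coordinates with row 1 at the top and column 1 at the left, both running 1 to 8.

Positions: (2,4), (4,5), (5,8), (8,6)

columns 1, 3

(2,4) attacks row 7 at column 4.
(4,5) attacks row 7 at column 5 and diagonals 2, 8.
(5,8) attacks row 7 at column 8 and diagonals 6.
(8,6) attacks row 7 at column 6 and diagonals 5, 7.
Attacked columns: {2, 4, 5, 6, 7, 8}. Safe: {1, 3}.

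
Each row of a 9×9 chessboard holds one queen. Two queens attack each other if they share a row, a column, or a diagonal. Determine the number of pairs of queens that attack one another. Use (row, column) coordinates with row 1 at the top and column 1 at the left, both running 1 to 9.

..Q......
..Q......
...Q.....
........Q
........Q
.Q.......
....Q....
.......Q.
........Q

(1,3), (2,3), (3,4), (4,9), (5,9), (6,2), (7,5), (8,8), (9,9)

6

Same column: (1,3)–(2,3) (column 3); (4,9)–(5,9) (column 9); (4,9)–(9,9) (column 9); (5,9)–(9,9) (column 9).
Same diagonal: (2,3)–(3,4) (|2−3| = |3−4| = 1); (8,8)–(9,9) (|8−9| = |8−9| = 1).
Total attacking pairs: 6.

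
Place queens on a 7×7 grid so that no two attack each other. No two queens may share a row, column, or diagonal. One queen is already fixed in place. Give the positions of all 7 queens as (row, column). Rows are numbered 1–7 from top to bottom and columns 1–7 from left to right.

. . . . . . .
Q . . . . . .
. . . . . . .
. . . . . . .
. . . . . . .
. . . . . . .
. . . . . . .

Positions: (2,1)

Row 1: attacked by (2,1)→{1,2}. Safe: 3, 4, 5, 6, 7. Place at column 5.
Row 3: attacked by (1,5)→{3,5,7}; (2,1)→{1,2}. Safe: 4, 6. Place at column 6.
Row 4: attacked by (1,5)→{2,5}; (2,1)→{1,3}; (3,6)→{5,6,7}. Safe: 4. Place at column 4.
Row 5: attacked by (1,5)→{1,5}; (2,1)→{1,4}; (3,6)→{4,6}; (4,4)→{3,4,5}. Safe: 2, 7. Place at column 2.
Row 6: attacked by (1,5)→{5}; (2,1)→{1,5}; (3,6)→{3,6}; (4,4)→{2,4,6}; (5,2)→{1,2,3}. Safe: 7. Place at column 7.
Row 7: attacked by (1,5)→{5}; (2,1)→{1,6}; (3,6)→{2,6}; (4,4)→{1,4,7}; (5,2)→{2,4}; (6,7)→{6,7}. Safe: 3. Place at column 3.
Columns [5, 1, 6, 4, 2, 7, 3], r−c [-4, 1, -3, 0, 3, -1, 4], r+c [6, 3, 9, 8, 7, 13, 10] are all distinct, so no two queens attack.

(1,5) (2,1) (3,6) (4,4) (5,2) (6,7) (7,3)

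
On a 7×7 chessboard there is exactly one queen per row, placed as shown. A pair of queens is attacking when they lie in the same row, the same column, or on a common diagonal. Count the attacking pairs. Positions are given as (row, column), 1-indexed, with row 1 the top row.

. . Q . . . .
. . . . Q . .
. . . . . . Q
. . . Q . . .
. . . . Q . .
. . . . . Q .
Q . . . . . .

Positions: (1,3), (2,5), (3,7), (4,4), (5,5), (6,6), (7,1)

6

Same column: (2,5)–(5,5) (column 5).
Same diagonal: (3,7)–(5,5) (|3−5| = |7−5| = 2); (4,4)–(5,5) (|4−5| = |4−5| = 1); (4,4)–(6,6) (|4−6| = |4−6| = 2); (4,4)–(7,1) (|4−7| = |4−1| = 3); (5,5)–(6,6) (|5−6| = |5−6| = 1).
Total attacking pairs: 6.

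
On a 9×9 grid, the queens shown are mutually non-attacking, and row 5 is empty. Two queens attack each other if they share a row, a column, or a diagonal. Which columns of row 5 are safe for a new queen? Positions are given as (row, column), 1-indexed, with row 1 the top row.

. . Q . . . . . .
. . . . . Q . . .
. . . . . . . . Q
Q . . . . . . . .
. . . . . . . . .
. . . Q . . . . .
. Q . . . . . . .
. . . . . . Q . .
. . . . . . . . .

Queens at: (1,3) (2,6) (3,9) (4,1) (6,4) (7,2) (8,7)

(1,3) attacks row 5 at column 3 and diagonals 7.
(2,6) attacks row 5 at column 6 and diagonals 3, 9.
(3,9) attacks row 5 at column 9 and diagonals 7.
(4,1) attacks row 5 at column 1 and diagonals 2.
(6,4) attacks row 5 at column 4 and diagonals 3, 5.
(7,2) attacks row 5 at column 2 and diagonals 4.
(8,7) attacks row 5 at column 7 and diagonals 4.
Attacked columns: {1, 2, 3, 4, 5, 6, 7, 9}. Safe: {8}.

columns 8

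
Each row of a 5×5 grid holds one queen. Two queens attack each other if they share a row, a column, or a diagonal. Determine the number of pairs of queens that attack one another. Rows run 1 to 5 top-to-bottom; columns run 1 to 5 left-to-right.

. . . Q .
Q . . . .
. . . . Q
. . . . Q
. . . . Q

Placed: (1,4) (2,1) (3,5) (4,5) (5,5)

Same column: (3,5)–(4,5) (column 5); (3,5)–(5,5) (column 5); (4,5)–(5,5) (column 5).
Total attacking pairs: 3.

3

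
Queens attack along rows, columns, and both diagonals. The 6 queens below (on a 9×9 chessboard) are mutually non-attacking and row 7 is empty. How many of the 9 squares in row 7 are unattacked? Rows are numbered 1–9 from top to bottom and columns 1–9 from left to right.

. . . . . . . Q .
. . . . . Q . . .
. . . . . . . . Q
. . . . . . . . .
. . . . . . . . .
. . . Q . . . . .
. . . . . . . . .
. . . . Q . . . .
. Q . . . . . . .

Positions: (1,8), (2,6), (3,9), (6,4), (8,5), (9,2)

(1,8) attacks row 7 at column 8 and diagonals 2.
(2,6) attacks row 7 at column 6 and diagonals 1.
(3,9) attacks row 7 at column 9 and diagonals 5.
(6,4) attacks row 7 at column 4 and diagonals 3, 5.
(8,5) attacks row 7 at column 5 and diagonals 4, 6.
(9,2) attacks row 7 at column 2 and diagonals 4.
Attacked columns: {1, 2, 3, 4, 5, 6, 8, 9}. Safe: {7}.

1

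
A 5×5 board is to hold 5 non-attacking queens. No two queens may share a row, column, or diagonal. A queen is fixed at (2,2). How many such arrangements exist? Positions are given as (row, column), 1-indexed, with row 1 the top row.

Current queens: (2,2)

2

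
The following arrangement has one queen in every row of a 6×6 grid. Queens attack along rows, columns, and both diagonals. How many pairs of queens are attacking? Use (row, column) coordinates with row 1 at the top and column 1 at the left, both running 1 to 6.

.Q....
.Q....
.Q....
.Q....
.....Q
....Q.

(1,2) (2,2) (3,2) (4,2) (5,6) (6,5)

Same column: (1,2)–(2,2) (column 2); (1,2)–(3,2) (column 2); (1,2)–(4,2) (column 2); (2,2)–(3,2) (column 2); (2,2)–(4,2) (column 2); (3,2)–(4,2) (column 2).
Same diagonal: (1,2)–(5,6) (|1−5| = |2−6| = 4); (3,2)–(6,5) (|3−6| = |2−5| = 3); (5,6)–(6,5) (|5−6| = |6−5| = 1).
Total attacking pairs: 9.

9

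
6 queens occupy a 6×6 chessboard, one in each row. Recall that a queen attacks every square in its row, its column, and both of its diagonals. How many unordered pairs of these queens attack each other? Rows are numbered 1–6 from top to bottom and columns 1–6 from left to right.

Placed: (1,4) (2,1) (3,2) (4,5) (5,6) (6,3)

Same diagonal: (1,4)–(3,2) (|1−3| = |4−2| = 2); (2,1)–(3,2) (|2−3| = |1−2| = 1); (4,5)–(5,6) (|4−5| = |5−6| = 1); (4,5)–(6,3) (|4−6| = |5−3| = 2).
Total attacking pairs: 4.

4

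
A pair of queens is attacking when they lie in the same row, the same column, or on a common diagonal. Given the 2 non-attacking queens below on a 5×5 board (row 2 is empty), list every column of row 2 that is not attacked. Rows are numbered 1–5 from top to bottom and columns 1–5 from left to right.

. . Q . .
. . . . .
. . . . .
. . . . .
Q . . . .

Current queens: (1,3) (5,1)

columns 5

(1,3) attacks row 2 at column 3 and diagonals 2, 4.
(5,1) attacks row 2 at column 1 and diagonals 4.
Attacked columns: {1, 2, 3, 4}. Safe: {5}.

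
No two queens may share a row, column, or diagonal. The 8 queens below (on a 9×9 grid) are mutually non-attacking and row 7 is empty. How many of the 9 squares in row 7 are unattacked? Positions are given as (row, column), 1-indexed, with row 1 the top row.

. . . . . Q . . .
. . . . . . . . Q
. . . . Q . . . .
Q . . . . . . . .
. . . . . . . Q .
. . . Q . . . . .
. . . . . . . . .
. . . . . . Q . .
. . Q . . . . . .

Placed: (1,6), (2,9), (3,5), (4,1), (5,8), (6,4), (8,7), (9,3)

1

(1,6) attacks row 7 at column 6.
(2,9) attacks row 7 at column 9 and diagonals 4.
(3,5) attacks row 7 at column 5 and diagonals 1, 9.
(4,1) attacks row 7 at column 1 and diagonals 4.
(5,8) attacks row 7 at column 8 and diagonals 6.
(6,4) attacks row 7 at column 4 and diagonals 3, 5.
(8,7) attacks row 7 at column 7 and diagonals 6, 8.
(9,3) attacks row 7 at column 3 and diagonals 1, 5.
Attacked columns: {1, 3, 4, 5, 6, 7, 8, 9}. Safe: {2}.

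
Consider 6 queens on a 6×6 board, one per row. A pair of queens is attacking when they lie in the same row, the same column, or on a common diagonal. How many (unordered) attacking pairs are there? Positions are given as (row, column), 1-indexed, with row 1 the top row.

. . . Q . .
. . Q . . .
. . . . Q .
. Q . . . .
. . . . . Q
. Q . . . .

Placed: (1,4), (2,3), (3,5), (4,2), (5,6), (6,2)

4

Same column: (4,2)–(6,2) (column 2).
Same diagonal: (1,4)–(2,3) (|1−2| = |4−3| = 1); (2,3)–(5,6) (|2−5| = |3−6| = 3); (3,5)–(6,2) (|3−6| = |5−2| = 3).
Total attacking pairs: 4.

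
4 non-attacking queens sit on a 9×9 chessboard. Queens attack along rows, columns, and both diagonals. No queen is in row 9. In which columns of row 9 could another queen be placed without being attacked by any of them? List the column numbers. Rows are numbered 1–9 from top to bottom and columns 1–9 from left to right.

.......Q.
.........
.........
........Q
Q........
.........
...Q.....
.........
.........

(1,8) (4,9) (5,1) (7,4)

(1,8) attacks row 9 at column 8.
(4,9) attacks row 9 at column 9 and diagonals 4.
(5,1) attacks row 9 at column 1 and diagonals 5.
(7,4) attacks row 9 at column 4 and diagonals 2, 6.
Attacked columns: {1, 2, 4, 5, 6, 8, 9}. Safe: {3, 7}.

columns 3, 7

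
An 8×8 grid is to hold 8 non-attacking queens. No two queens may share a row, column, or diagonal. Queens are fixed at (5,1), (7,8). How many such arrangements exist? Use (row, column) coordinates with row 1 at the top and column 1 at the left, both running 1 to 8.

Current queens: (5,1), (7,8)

3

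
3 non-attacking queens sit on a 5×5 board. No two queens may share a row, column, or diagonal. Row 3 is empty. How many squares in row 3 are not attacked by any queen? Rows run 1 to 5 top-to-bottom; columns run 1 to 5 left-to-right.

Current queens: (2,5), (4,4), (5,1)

1

(2,5) attacks row 3 at column 5 and diagonals 4.
(4,4) attacks row 3 at column 4 and diagonals 3, 5.
(5,1) attacks row 3 at column 1 and diagonals 3.
Attacked columns: {1, 3, 4, 5}. Safe: {2}.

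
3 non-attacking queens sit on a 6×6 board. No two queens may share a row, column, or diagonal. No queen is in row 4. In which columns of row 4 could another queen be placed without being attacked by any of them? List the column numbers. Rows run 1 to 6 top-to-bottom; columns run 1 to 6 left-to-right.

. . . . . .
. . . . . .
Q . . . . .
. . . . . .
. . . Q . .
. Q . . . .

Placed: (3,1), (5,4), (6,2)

columns 6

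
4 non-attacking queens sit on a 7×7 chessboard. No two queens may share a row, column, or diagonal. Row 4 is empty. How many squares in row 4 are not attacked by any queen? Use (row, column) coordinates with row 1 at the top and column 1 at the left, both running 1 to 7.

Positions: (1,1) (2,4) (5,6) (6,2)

(1,1) attacks row 4 at column 1 and diagonals 4.
(2,4) attacks row 4 at column 4 and diagonals 2, 6.
(5,6) attacks row 4 at column 6 and diagonals 5, 7.
(6,2) attacks row 4 at column 2 and diagonals 4.
Attacked columns: {1, 2, 4, 5, 6, 7}. Safe: {3}.

1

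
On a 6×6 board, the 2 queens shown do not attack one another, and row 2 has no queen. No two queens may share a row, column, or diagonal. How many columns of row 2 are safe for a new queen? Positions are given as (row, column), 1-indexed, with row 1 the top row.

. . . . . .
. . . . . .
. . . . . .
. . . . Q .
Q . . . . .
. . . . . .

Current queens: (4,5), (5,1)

(4,5) attacks row 2 at column 5 and diagonals 3.
(5,1) attacks row 2 at column 1 and diagonals 4.
Attacked columns: {1, 3, 4, 5}. Safe: {2, 6}.

2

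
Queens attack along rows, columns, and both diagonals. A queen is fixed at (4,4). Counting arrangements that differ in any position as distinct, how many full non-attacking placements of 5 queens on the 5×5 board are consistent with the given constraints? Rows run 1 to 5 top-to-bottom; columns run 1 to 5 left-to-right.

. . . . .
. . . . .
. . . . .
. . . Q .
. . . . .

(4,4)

2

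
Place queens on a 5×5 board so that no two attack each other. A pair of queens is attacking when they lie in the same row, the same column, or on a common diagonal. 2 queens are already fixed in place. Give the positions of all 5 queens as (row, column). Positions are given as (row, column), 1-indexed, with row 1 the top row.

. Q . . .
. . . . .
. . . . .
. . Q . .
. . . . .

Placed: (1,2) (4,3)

(1,2) (2,4) (3,1) (4,3) (5,5)

Row 2: attacked by (1,2)→{1,2,3}; (4,3)→{1,3,5}. Safe: 4. Place at column 4.
Row 3: attacked by (1,2)→{2,4}; (2,4)→{3,4,5}; (4,3)→{2,3,4}. Safe: 1. Place at column 1.
Row 5: attacked by (1,2)→{2}; (2,4)→{1,4}; (3,1)→{1,3}; (4,3)→{2,3,4}. Safe: 5. Place at column 5.
Columns [2, 4, 1, 3, 5], r−c [-1, -2, 2, 1, 0], r+c [3, 6, 4, 7, 10] are all distinct, so no two queens attack.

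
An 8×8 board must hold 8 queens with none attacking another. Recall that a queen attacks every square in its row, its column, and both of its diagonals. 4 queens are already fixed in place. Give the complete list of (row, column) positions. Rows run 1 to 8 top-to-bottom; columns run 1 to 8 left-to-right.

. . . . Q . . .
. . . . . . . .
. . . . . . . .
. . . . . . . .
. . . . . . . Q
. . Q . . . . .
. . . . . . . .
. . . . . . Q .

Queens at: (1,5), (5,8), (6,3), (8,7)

(1,5) (2,2) (3,4) (4,6) (5,8) (6,3) (7,1) (8,7)

Row 2: attacked by (1,5)→{4,5,6}; (5,8)→{5,8}; (6,3)→{3,7}; (8,7)→{1,7}. Safe: 2. Place at column 2.
Row 3: attacked by (1,5)→{3,5,7}; (2,2)→{1,2,3}; (5,8)→{6,8}; (6,3)→{3,6}; (8,7)→{2,7}. Safe: 4. Place at column 4.
Row 4: attacked by (1,5)→{2,5,8}; (2,2)→{2,4}; (3,4)→{3,4,5}; (5,8)→{7,8}; (6,3)→{1,3,5}; (8,7)→{3,7}. Safe: 6. Place at column 6.
Row 7: attacked by (1,5)→{5}; (2,2)→{2,7}; (3,4)→{4,8}; (4,6)→{3,6}; (5,8)→{6,8}; (6,3)→{2,3,4}; (8,7)→{6,7,8}. Safe: 1. Place at column 1.
Columns [5, 2, 4, 6, 8, 3, 1, 7], r−c [-4, 0, -1, -2, -3, 3, 6, 1], r+c [6, 4, 7, 10, 13, 9, 8, 15] are all distinct, so no two queens attack.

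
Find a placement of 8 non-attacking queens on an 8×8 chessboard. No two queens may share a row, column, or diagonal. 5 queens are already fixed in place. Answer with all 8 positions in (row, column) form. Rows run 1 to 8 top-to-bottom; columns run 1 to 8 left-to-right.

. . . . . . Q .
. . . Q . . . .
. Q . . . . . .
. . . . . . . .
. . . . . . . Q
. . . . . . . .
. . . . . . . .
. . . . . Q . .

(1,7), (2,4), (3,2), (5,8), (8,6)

(1,7) (2,4) (3,2) (4,5) (5,8) (6,1) (7,3) (8,6)

Row 4: attacked by (1,7)→{4,7}; (2,4)→{2,4,6}; (3,2)→{1,2,3}; (5,8)→{7,8}; (8,6)→{2,6}. Safe: 5. Place at column 5.
Row 6: attacked by (1,7)→{2,7}; (2,4)→{4,8}; (3,2)→{2,5}; (4,5)→{3,5,7}; (5,8)→{7,8}; (8,6)→{4,6,8}. Safe: 1. Place at column 1.
Row 7: attacked by (1,7)→{1,7}; (2,4)→{4}; (3,2)→{2,6}; (4,5)→{2,5,8}; (5,8)→{6,8}; (6,1)→{1,2}; (8,6)→{5,6,7}. Safe: 3. Place at column 3.
Columns [7, 4, 2, 5, 8, 1, 3, 6], r−c [-6, -2, 1, -1, -3, 5, 4, 2], r+c [8, 6, 5, 9, 13, 7, 10, 14] are all distinct, so no two queens attack.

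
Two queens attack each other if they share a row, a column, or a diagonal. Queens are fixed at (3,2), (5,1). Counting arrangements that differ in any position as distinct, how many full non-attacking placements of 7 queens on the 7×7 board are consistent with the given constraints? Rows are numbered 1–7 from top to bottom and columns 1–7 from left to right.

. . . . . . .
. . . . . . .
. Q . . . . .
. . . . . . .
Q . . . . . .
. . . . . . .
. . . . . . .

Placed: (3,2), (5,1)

1

Branch on row 1: col 3 → 1; col 6 → 0; col 7 → 0.
Sum: 1 + 0 + 0 = 1.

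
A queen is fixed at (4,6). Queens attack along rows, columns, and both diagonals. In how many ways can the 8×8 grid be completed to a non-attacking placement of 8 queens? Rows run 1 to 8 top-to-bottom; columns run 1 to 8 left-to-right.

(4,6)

Branch on row 1: col 1 → 2; col 2 → 1; col 4 → 1; col 5 → 6; col 7 → 1; col 8 → 1.
Sum: 2 + 1 + 1 + 6 + 1 + 1 = 12.

12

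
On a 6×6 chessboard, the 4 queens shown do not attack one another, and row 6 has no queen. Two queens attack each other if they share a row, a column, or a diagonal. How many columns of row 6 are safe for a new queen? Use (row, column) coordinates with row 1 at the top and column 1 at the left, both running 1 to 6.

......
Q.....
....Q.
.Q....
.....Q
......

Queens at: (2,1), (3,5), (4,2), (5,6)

(2,1) attacks row 6 at column 1 and diagonals 5.
(3,5) attacks row 6 at column 5 and diagonals 2.
(4,2) attacks row 6 at column 2 and diagonals 4.
(5,6) attacks row 6 at column 6 and diagonals 5.
Attacked columns: {1, 2, 4, 5, 6}. Safe: {3}.

1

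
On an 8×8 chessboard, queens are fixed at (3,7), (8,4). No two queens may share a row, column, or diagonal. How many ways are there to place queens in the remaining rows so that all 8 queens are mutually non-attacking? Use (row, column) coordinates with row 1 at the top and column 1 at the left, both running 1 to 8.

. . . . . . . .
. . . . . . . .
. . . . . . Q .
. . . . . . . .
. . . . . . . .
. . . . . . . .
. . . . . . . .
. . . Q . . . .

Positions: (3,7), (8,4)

3

Branch on row 1: col 1 → 0; col 2 → 1; col 3 → 0; col 6 → 2; col 8 → 0.
Sum: 0 + 1 + 0 + 2 + 0 = 3.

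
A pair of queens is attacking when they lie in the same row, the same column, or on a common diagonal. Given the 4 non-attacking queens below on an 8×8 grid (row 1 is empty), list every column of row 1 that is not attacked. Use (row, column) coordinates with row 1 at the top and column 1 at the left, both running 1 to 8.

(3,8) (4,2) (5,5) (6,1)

(3,8) attacks row 1 at column 8 and diagonals 6.
(4,2) attacks row 1 at column 2 and diagonals 5.
(5,5) attacks row 1 at column 5 and diagonals 1.
(6,1) attacks row 1 at column 1 and diagonals 6.
Attacked columns: {1, 2, 5, 6, 8}. Safe: {3, 4, 7}.

columns 3, 4, 7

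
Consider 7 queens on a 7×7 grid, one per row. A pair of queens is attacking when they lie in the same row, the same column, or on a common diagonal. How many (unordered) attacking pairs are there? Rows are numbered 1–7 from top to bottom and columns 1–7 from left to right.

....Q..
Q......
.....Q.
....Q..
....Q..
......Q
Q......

Same column: (1,5)–(4,5) (column 5); (1,5)–(5,5) (column 5); (2,1)–(7,1) (column 1); (4,5)–(5,5) (column 5).
Same diagonal: (3,6)–(4,5) (|3−4| = |6−5| = 1); (4,5)–(6,7) (|4−6| = |5−7| = 2).
Total attacking pairs: 6.

6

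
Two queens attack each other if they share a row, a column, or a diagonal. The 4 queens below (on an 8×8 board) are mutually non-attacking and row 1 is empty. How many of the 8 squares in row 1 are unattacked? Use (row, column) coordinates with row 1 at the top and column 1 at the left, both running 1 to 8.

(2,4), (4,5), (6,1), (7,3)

1

(2,4) attacks row 1 at column 4 and diagonals 3, 5.
(4,5) attacks row 1 at column 5 and diagonals 2, 8.
(6,1) attacks row 1 at column 1 and diagonals 6.
(7,3) attacks row 1 at column 3.
Attacked columns: {1, 2, 3, 4, 5, 6, 8}. Safe: {7}.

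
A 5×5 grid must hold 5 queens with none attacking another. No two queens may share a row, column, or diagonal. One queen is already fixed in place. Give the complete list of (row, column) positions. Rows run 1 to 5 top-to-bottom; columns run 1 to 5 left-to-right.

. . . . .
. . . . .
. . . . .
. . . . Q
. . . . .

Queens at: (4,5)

(1,4) (2,1) (3,3) (4,5) (5,2)

Row 1: attacked by (4,5)→{2,5}. Safe: 1, 3, 4. Place at column 4.
Row 2: attacked by (1,4)→{3,4,5}; (4,5)→{3,5}. Safe: 1, 2. Place at column 1.
Row 3: attacked by (1,4)→{2,4}; (2,1)→{1,2}; (4,5)→{4,5}. Safe: 3. Place at column 3.
Row 5: attacked by (1,4)→{4}; (2,1)→{1,4}; (3,3)→{1,3,5}; (4,5)→{4,5}. Safe: 2. Place at column 2.
Columns [4, 1, 3, 5, 2], r−c [-3, 1, 0, -1, 3], r+c [5, 3, 6, 9, 7] are all distinct, so no two queens attack.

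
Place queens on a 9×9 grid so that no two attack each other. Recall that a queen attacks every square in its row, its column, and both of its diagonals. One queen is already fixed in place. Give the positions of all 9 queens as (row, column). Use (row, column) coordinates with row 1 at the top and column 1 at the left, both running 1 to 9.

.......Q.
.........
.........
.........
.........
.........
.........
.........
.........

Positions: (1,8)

(1,8) (2,3) (3,5) (4,9) (5,1) (6,6) (7,4) (8,2) (9,7)

Row 2: attacked by (1,8)→{7,8,9}. Safe: 1, 2, 3, 4, 5, 6. Place at column 3.
Row 3: attacked by (1,8)→{6,8}; (2,3)→{2,3,4}. Safe: 1, 5, 7, 9. Place at column 5.
Row 4: attacked by (1,8)→{5,8}; (2,3)→{1,3,5}; (3,5)→{4,5,6}. Safe: 2, 7, 9. Place at column 9.
Row 5: attacked by (1,8)→{4,8}; (2,3)→{3,6}; (3,5)→{3,5,7}; (4,9)→{8,9}. Safe: 1, 2. Place at column 1.
Row 6: attacked by (1,8)→{3,8}; (2,3)→{3,7}; (3,5)→{2,5,8}; (4,9)→{7,9}; (5,1)→{1,2}. Safe: 4, 6. Place at column 6.
Row 7: attacked by (1,8)→{2,8}; (2,3)→{3,8}; (3,5)→{1,5,9}; (4,9)→{6,9}; (5,1)→{1,3}; (6,6)→{5,6,7}. Safe: 4. Place at column 4.
Row 8: attacked by (1,8)→{1,8}; (2,3)→{3,9}; (3,5)→{5}; (4,9)→{5,9}; (5,1)→{1,4}; (6,6)→{4,6,8}; (7,4)→{3,4,5}. Safe: 2, 7. Place at column 2.
Row 9: attacked by (1,8)→{8}; (2,3)→{3}; (3,5)→{5}; (4,9)→{4,9}; (5,1)→{1,5}; (6,6)→{3,6,9}; (7,4)→{2,4,6}; (8,2)→{1,2,3}. Safe: 7. Place at column 7.
Columns [8, 3, 5, 9, 1, 6, 4, 2, 7], r−c [-7, -1, -2, -5, 4, 0, 3, 6, 2], r+c [9, 5, 8, 13, 6, 12, 11, 10, 16] are all distinct, so no two queens attack.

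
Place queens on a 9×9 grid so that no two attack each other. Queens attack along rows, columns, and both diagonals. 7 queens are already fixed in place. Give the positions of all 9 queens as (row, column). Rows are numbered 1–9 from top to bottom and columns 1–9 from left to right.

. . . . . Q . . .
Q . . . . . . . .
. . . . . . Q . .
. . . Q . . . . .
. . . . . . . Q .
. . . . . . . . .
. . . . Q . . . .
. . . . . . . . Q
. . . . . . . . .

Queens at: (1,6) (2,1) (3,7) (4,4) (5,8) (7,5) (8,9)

(1,6) (2,1) (3,7) (4,4) (5,8) (6,3) (7,5) (8,9) (9,2)

Row 6: attacked by (1,6)→{1,6}; (2,1)→{1,5}; (3,7)→{4,7}; (4,4)→{2,4,6}; (5,8)→{7,8,9}; (7,5)→{4,5,6}; (8,9)→{7,9}. Safe: 3. Place at column 3.
Row 9: attacked by (1,6)→{6}; (2,1)→{1,8}; (3,7)→{1,7}; (4,4)→{4,9}; (5,8)→{4,8}; (6,3)→{3,6}; (7,5)→{3,5,7}; (8,9)→{8,9}. Safe: 2. Place at column 2.
Columns [6, 1, 7, 4, 8, 3, 5, 9, 2], r−c [-5, 1, -4, 0, -3, 3, 2, -1, 7], r+c [7, 3, 10, 8, 13, 9, 12, 17, 11] are all distinct, so no two queens attack.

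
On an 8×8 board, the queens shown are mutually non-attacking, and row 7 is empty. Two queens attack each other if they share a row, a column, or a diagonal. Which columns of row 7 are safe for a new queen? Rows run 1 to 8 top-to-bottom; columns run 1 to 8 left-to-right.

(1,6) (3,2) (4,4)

(1,6) attacks row 7 at column 6.
(3,2) attacks row 7 at column 2 and diagonals 6.
(4,4) attacks row 7 at column 4 and diagonals 1, 7.
Attacked columns: {1, 2, 4, 6, 7}. Safe: {3, 5, 8}.

columns 3, 5, 8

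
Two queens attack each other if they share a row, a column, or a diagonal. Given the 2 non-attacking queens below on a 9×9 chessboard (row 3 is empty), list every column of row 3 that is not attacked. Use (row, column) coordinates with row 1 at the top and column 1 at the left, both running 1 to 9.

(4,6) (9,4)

(4,6) attacks row 3 at column 6 and diagonals 5, 7.
(9,4) attacks row 3 at column 4.
Attacked columns: {4, 5, 6, 7}. Safe: {1, 2, 3, 8, 9}.

columns 1, 2, 3, 8, 9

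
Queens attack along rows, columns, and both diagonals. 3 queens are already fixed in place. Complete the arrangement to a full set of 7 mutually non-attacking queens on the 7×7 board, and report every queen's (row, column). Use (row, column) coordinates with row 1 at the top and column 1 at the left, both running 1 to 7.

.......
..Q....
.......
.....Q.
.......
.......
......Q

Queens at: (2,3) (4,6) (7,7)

Row 1: attacked by (2,3)→{2,3,4}; (4,6)→{3,6}; (7,7)→{1,7}. Safe: 5. Place at column 5.
Row 3: attacked by (1,5)→{3,5,7}; (2,3)→{2,3,4}; (4,6)→{5,6,7}; (7,7)→{3,7}. Safe: 1. Place at column 1.
Row 5: attacked by (1,5)→{1,5}; (2,3)→{3,6}; (3,1)→{1,3}; (4,6)→{5,6,7}; (7,7)→{5,7}. Safe: 2, 4. Place at column 4.
Row 6: attacked by (1,5)→{5}; (2,3)→{3,7}; (3,1)→{1,4}; (4,6)→{4,6}; (5,4)→{3,4,5}; (7,7)→{6,7}. Safe: 2. Place at column 2.
Columns [5, 3, 1, 6, 4, 2, 7], r−c [-4, -1, 2, -2, 1, 4, 0], r+c [6, 5, 4, 10, 9, 8, 14] are all distinct, so no two queens attack.

(1,5) (2,3) (3,1) (4,6) (5,4) (6,2) (7,7)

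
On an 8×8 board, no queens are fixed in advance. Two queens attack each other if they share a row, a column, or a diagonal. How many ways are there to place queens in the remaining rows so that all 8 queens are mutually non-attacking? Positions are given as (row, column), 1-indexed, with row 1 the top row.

92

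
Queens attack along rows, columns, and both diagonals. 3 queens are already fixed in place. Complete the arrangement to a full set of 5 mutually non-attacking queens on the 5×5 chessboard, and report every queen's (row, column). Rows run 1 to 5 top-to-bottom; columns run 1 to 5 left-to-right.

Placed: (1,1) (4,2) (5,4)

(1,1) (2,3) (3,5) (4,2) (5,4)

Row 2: attacked by (1,1)→{1,2}; (4,2)→{2,4}; (5,4)→{1,4}. Safe: 3, 5. Place at column 3.
Row 3: attacked by (1,1)→{1,3}; (2,3)→{2,3,4}; (4,2)→{1,2,3}; (5,4)→{2,4}. Safe: 5. Place at column 5.
Columns [1, 3, 5, 2, 4], r−c [0, -1, -2, 2, 1], r+c [2, 5, 8, 6, 9] are all distinct, so no two queens attack.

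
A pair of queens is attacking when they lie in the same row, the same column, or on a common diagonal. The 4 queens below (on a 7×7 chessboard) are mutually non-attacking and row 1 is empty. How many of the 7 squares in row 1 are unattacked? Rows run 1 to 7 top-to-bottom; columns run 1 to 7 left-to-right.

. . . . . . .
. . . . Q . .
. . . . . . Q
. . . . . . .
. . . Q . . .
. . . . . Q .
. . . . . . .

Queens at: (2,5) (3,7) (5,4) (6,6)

2

(2,5) attacks row 1 at column 5 and diagonals 4, 6.
(3,7) attacks row 1 at column 7 and diagonals 5.
(5,4) attacks row 1 at column 4.
(6,6) attacks row 1 at column 6 and diagonals 1.
Attacked columns: {1, 4, 5, 6, 7}. Safe: {2, 3}.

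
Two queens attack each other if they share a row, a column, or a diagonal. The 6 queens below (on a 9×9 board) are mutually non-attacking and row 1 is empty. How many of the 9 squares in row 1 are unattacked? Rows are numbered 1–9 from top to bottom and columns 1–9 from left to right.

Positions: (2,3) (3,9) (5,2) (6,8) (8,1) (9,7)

1

(2,3) attacks row 1 at column 3 and diagonals 2, 4.
(3,9) attacks row 1 at column 9 and diagonals 7.
(5,2) attacks row 1 at column 2 and diagonals 6.
(6,8) attacks row 1 at column 8 and diagonals 3.
(8,1) attacks row 1 at column 1 and diagonals 8.
(9,7) attacks row 1 at column 7.
Attacked columns: {1, 2, 3, 4, 6, 7, 8, 9}. Safe: {5}.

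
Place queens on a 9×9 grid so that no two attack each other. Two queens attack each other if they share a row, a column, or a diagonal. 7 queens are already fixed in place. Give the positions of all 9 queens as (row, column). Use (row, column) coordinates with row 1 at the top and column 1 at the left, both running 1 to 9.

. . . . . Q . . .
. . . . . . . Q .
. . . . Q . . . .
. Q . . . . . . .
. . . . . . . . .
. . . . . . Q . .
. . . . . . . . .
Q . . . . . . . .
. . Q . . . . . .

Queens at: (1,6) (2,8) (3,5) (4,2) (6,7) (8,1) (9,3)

(1,6) (2,8) (3,5) (4,2) (5,9) (6,7) (7,4) (8,1) (9,3)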